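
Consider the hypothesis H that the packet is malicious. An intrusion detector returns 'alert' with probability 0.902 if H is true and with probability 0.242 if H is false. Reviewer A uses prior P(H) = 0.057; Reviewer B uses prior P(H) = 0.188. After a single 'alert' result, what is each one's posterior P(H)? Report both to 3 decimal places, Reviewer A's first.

Reviewer A: 0.184; Reviewer B: 0.463

P('+'|H) = 0.902, P('+'|¬H) = 0.242.
Reviewer A: numerator 0.902·0.057 = 0.051414; evidence = 0.051414+0.242·0.943 = 0.27962; posterior = 0.184.
Reviewer B: numerator 0.902·0.188 = 0.16958; evidence = 0.16958+0.242·0.812 = 0.36608; posterior = 0.463.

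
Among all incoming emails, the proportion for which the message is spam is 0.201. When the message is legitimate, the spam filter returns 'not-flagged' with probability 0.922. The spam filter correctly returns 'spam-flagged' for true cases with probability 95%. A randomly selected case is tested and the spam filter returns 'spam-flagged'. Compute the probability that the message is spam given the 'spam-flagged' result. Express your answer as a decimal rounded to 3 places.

Write H for 'the message is spam'. Prior odds H:¬H = 0.201/0.799 = 0.25156. For the 'spam-flagged' outcome, the likelihood ratio is 0.95/0.078 = 12.179.
Posterior odds = 0.25156 × 12.179 = 3.0639, so P(H|E) = 3.0639/(1+3.0639) = 0.754.

P(H | E) ≈ 0.754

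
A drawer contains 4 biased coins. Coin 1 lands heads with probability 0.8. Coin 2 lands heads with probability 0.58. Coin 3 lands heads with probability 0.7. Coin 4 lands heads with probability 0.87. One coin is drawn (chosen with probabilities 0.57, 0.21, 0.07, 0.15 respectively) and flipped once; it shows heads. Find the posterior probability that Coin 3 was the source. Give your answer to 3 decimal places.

Tabulate prior·likelihood by source: [1] prior 0.57, lik 0.8, product 0.4560; [2] prior 0.21, lik 0.58, product 0.1218; [3] prior 0.07, lik 0.7, product 0.04900; [4] prior 0.15, lik 0.87, product 0.1305.
Normalizing constant = 0.75730; the posterior for Coin 3 is its product over the sum, 0.04900/0.75730 = 0.065.

Posterior probability ≈ 0.065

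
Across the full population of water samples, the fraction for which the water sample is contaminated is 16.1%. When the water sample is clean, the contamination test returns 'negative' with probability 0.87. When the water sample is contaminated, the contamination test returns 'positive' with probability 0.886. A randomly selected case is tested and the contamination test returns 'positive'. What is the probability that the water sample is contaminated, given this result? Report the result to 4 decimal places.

P(H | E) ≈ 0.5667

Write H for 'the water sample is contaminated'. Prior odds H:¬H = 0.161/0.839 = 0.19190. For the 'positive' outcome, the likelihood ratio is 0.886/0.13 = 6.8154.
Posterior odds = 0.19190 × 6.8154 = 1.3078, so P(H|E) = 1.3078/(1+1.3078) = 0.5667.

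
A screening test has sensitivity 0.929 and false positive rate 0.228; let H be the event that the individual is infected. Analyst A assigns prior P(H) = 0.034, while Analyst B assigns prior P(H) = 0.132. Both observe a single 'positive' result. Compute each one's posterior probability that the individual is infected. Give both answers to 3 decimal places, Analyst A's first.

P('+'|H) = 0.929, P('+'|¬H) = 0.228.
Analyst A: numerator 0.929·0.034 = 0.031586; evidence = 0.031586+0.228·0.966 = 0.25183; posterior = 0.125.
Analyst B: numerator 0.929·0.132 = 0.12263; evidence = 0.12263+0.228·0.868 = 0.32053; posterior = 0.383.

Analyst A: 0.125; Analyst B: 0.383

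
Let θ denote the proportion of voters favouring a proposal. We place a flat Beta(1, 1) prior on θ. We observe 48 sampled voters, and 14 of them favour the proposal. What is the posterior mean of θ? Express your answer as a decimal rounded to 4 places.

Observing 14 successes and 34 failures updates Beta(1, 1) by adding the success and failure counts to the two shape parameters: α = 1+14 = 15, β = 1+34 = 35.
Posterior mean = α/(α+β) = 15/50 = 0.3000.

Posterior mean ≈ 0.3000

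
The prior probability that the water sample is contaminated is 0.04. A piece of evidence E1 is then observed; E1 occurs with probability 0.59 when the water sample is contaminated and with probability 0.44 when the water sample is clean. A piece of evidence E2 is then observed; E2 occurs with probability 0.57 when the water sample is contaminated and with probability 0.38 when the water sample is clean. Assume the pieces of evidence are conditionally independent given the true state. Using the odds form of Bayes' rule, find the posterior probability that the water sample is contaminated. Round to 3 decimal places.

Posterior probability ≈ 0.077

Prior odds = 0.04/(1−0.04) = 0.041667. In log-odds, ln(0.041667) = -3.1781.
Add log likelihood ratios: ln(1.3409) + ln(1.5000) = 0.69881.
Posterior log-odds = -2.4792, so posterior odds = exp(-2.4792) = 0.083807. Converting, P(H|E) = 0.083807/1.0838 = 0.077.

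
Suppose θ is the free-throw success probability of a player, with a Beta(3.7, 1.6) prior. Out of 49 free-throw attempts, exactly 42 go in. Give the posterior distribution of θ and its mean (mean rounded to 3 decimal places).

Posterior: Beta(45.7, 8.6); mean ≈ 0.842

Observing 42 successes and 7 failures updates Beta(3.7, 1.6) by adding the success and failure counts to the two shape parameters: α = 3.7+42 = 45.7, β = 1.6+7 = 8.6.
E[θ | data] = 45.7/(45.7+8.6) = 0.842.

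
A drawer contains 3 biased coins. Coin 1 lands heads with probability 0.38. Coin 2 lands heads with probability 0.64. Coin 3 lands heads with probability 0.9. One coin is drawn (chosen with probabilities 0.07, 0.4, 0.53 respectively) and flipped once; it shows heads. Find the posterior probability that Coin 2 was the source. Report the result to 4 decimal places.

Tabulate prior·likelihood by source: [1] prior 0.07, lik 0.38, product 0.02660; [2] prior 0.4, lik 0.64, product 0.2560; [3] prior 0.53, lik 0.9, product 0.4770.
Normalizing constant = 0.75960; the posterior for Coin 2 is its product over the sum, 0.2560/0.75960 = 0.3370.

Posterior probability ≈ 0.3370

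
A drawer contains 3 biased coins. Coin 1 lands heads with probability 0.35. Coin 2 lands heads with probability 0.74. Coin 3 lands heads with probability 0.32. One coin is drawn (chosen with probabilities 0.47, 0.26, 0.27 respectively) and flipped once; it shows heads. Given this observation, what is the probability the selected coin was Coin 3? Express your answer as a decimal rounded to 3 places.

Tabulate prior·likelihood by source: [1] prior 0.47, lik 0.35, product 0.1645; [2] prior 0.26, lik 0.74, product 0.1924; [3] prior 0.27, lik 0.32, product 0.08640.
Normalizing constant = 0.44330; the posterior for Coin 3 is its product over the sum, 0.08640/0.44330 = 0.195.

Posterior probability ≈ 0.195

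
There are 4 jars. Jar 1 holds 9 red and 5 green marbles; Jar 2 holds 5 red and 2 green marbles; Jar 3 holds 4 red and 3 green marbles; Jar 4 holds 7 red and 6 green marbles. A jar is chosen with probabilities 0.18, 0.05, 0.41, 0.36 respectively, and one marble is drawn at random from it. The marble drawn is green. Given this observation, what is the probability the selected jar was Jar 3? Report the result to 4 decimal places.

P(green|Jar 1) = 0.3571; P(green|Jar 2) = 0.2857; P(green|Jar 3) = 0.4286; P(green|Jar 4) = 0.4615.
Prior × likelihood for each source: 0.18·0.3571=0.06429, 0.05·0.2857=0.01429, 0.41·0.4286=0.1757, 0.36·0.4615=0.1662. Summing gives P(green) = 0.42044.
P(Jar 3 | green) = 0.1757 / 0.42044 = 0.4179.

Posterior probability ≈ 0.4179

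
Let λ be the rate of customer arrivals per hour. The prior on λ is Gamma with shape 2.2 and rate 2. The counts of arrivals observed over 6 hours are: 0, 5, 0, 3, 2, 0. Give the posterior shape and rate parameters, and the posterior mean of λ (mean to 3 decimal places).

The Poisson likelihood adds the total count to the shape and the number of exposure periods to the rate. Here ∑xᵢ = 10 and n = 6, so shape 2.2→12.2 and rate 2→8.
Posterior mean = shape/rate = 12.2/8 = 1.525.

Posterior: Gamma(shape=12.2, rate=8); mean ≈ 1.525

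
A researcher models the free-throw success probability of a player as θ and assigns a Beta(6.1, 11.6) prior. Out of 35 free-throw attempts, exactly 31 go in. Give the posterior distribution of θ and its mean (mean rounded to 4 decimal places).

Posterior: Beta(37.1, 15.6); mean ≈ 0.7040

Observing 31 successes and 4 failures updates Beta(6.1, 11.6) by adding the success and failure counts to the two shape parameters: α = 6.1+31 = 37.1, β = 11.6+4 = 15.6.
Posterior mean = α/(α+β) = 37.1/52.7 = 0.7040.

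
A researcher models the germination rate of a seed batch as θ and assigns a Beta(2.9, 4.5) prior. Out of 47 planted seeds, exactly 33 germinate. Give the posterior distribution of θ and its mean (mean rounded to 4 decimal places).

Posterior: Beta(35.9, 18.5); mean ≈ 0.6599

Observing 33 successes and 14 failures updates Beta(2.9, 4.5) by adding the success and failure counts to the two shape parameters: α = 2.9+33 = 35.9, β = 4.5+14 = 18.5.
E[θ | data] = 35.9/(35.9+18.5) = 0.6599.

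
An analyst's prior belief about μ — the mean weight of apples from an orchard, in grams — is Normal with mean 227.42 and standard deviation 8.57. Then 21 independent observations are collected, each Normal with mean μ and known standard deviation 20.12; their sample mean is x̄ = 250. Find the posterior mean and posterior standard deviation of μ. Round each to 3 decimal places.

With known σ, the Normal prior is conjugate. Weight on the data is w = (n/σ²)/(n/σ² + 1/τ₀²) = 0.0518756/(0.0518756+0.0136156) = 0.79210.
Posterior mean = w·x̄ + (1−w)·μ₀ = 0.79210·250 + 0.20790·227.42 = 245.306. Posterior variance = 1/(0.0518756+0.0136156) = 15.2692, so SD = 3.908.

Posterior mean ≈ 245.306; posterior SD ≈ 3.908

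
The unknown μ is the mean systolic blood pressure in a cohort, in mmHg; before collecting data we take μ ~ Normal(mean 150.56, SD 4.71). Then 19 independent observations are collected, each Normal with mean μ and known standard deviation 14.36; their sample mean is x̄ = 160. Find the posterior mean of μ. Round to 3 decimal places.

With known σ, the Normal prior is conjugate. Weight on the data is w = (n/σ²)/(n/σ² + 1/τ₀²) = 0.0921393/(0.0921393+0.0450773) = 0.67149.
Posterior mean = w·x̄ + (1−w)·μ₀ = 0.67149·160 + 0.32851·150.56 = 156.899.

Posterior mean ≈ 156.899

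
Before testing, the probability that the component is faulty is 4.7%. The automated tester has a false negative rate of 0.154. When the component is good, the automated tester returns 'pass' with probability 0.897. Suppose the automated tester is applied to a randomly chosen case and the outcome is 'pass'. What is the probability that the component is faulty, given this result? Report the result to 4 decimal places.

P(H | E) ≈ 0.0084

Write H for 'the component is faulty'. Prior odds H:¬H = 0.047/0.953 = 0.049318. For the 'pass' outcome, the likelihood ratio is 0.154/0.897 = 0.17168.
Posterior odds = 0.049318 × 0.17168 = 0.0084671, so P(H|E) = 0.0084671/(1+0.0084671) = 0.0084.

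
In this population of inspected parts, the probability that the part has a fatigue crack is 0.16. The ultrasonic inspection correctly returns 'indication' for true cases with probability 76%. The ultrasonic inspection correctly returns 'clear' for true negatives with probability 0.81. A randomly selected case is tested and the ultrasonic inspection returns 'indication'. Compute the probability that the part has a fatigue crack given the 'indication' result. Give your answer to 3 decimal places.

P(H | E) ≈ 0.432

Write H for 'the part has a fatigue crack'. Prior odds H:¬H = 0.16/0.84 = 0.19048. For the 'indication' outcome, the likelihood ratio is 0.76/0.19 = 4.0000.
Posterior odds = 0.19048 × 4.0000 = 0.76190, so P(H|E) = 0.76190/(1+0.76190) = 0.432.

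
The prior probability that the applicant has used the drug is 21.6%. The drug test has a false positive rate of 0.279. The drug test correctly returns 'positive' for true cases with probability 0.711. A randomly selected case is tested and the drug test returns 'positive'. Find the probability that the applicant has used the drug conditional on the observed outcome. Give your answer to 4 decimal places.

P(H | E) ≈ 0.4125

Let H be the event that the applicant has used the drug. P(H) = 0.216, so P(¬H) = 0.784. With E the 'positive' result, P(E|H) = 0.711 and P(E|¬H) = 0.279.
P(E) = 0.711·0.216 + 0.279·0.784 = 0.15358 + 0.21874 = 0.37231.
By Bayes' theorem, P(H|E) = 0.15358 / 0.37231 = 0.4125.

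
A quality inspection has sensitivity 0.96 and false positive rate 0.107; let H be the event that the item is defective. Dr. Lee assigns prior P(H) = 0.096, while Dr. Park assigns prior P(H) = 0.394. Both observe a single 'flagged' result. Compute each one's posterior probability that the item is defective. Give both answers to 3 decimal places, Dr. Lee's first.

Dr. Lee: 0.488; Dr. Park: 0.854

P('+'|H) = 0.96, P('+'|¬H) = 0.107.
Dr. Lee: numerator 0.96·0.096 = 0.092160; evidence = 0.092160+0.107·0.904 = 0.18889; posterior = 0.488.
Dr. Park: numerator 0.96·0.394 = 0.37824; evidence = 0.37824+0.107·0.606 = 0.44308; posterior = 0.854.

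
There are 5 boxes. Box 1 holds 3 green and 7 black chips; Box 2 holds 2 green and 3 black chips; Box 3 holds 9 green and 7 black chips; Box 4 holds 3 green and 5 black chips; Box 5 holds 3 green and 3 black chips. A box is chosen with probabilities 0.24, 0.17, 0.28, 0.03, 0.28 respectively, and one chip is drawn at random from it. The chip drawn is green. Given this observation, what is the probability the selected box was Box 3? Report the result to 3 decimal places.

Posterior probability ≈ 0.351

Tabulate prior·likelihood by source: [1] prior 0.24, lik 0.3, product 0.07200; [2] prior 0.17, lik 0.4, product 0.06800; [3] prior 0.28, lik 0.5625, product 0.1575; [4] prior 0.03, lik 0.375, product 0.01125; [5] prior 0.28, lik 0.5, product 0.1400.
Normalizing constant = 0.44875; the posterior for Box 3 is its product over the sum, 0.1575/0.44875 = 0.351.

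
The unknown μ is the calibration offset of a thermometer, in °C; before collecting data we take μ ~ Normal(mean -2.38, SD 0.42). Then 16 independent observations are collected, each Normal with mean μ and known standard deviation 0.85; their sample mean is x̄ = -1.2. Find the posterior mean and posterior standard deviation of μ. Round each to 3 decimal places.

Prior precision 1/τ₀² = 1/0.42² = 5.66893; data precision n/σ² = 16/0.85² = 22.1453.
Posterior precision = 5.66893 + 22.1453 = 27.8143, giving posterior SD = 1/√27.8143 = 0.190.
Posterior mean = (5.66893·-2.38 + 22.1453·-1.2) / 27.8143 = -1.441.

Posterior mean ≈ -1.441; posterior SD ≈ 0.190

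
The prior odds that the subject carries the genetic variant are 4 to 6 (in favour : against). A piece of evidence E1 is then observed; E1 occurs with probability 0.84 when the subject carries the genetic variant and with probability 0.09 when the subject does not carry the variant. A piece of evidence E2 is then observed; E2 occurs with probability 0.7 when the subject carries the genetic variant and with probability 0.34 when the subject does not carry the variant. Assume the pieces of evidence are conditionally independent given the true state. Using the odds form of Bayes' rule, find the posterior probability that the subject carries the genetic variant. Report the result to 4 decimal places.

Posterior probability ≈ 0.9276

Prior odds = 4/6 = 0.66667.
Likelihood ratio for E1 = 0.84/0.09 = 9.3333.
Likelihood ratio for E2 = 0.7/0.34 = 2.0588.
Posterior odds = prior odds × LR₁ × LR₂ = 12.810.
Posterior probability = odds/(1+odds) = 12.810/13.810 = 0.9276.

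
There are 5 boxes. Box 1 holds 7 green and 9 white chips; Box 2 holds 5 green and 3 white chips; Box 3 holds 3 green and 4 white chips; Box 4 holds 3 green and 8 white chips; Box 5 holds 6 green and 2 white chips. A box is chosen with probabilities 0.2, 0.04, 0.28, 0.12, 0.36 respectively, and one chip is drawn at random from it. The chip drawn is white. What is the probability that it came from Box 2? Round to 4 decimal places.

Tabulate prior·likelihood by source: [1] prior 0.2, lik 0.5625, product 0.1125; [2] prior 0.04, lik 0.375, product 0.01500; [3] prior 0.28, lik 0.5714, product 0.1600; [4] prior 0.12, lik 0.7273, product 0.08727; [5] prior 0.36, lik 0.25, product 0.09000.
Normalizing constant = 0.46477; the posterior for Box 2 is its product over the sum, 0.01500/0.46477 = 0.0323.

Posterior probability ≈ 0.0323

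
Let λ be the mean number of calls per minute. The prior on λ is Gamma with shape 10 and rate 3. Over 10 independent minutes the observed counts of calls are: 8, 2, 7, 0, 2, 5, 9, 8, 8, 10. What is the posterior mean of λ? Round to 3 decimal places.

Total count ∑xᵢ = 59 over n = 10 minutes.
Gamma is conjugate to the Poisson likelihood: posterior is Gamma(shape = 10+59 = 69, rate = 3+10 = 13).
E[λ | data] = 69/13 = 5.308.

Posterior mean ≈ 5.308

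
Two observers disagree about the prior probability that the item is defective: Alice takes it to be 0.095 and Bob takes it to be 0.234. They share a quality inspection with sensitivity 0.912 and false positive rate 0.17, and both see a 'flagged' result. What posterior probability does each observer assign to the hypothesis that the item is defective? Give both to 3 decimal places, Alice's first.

Alice: 0.360; Bob: 0.621

P('+'|H) = 0.912, P('+'|¬H) = 0.17.
Alice: numerator 0.912·0.095 = 0.086640; evidence = 0.086640+0.17·0.905 = 0.24049; posterior = 0.360.
Bob: numerator 0.912·0.234 = 0.21341; evidence = 0.21341+0.17·0.766 = 0.34363; posterior = 0.621.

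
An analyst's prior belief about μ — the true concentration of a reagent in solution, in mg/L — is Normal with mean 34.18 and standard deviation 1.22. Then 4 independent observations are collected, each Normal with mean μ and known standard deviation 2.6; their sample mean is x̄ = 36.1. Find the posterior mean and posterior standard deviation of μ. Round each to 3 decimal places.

With known σ, the Normal prior is conjugate. Weight on the data is w = (n/σ²)/(n/σ² + 1/τ₀²) = 0.591716/(0.591716+0.671862) = 0.46829.
Posterior mean = w·x̄ + (1−w)·μ₀ = 0.46829·36.1 + 0.53171·34.18 = 35.079. Posterior variance = 1/(0.591716+0.671862) = 0.791403, so SD = 0.890.

Posterior mean ≈ 35.079; posterior SD ≈ 0.890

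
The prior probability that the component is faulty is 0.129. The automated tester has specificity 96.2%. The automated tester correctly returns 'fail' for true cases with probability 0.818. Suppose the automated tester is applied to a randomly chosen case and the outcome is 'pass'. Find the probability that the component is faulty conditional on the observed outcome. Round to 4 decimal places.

Write H for 'the component is faulty'. Prior odds H:¬H = 0.129/0.871 = 0.14811. For the 'pass' outcome, the likelihood ratio is 0.182/0.962 = 0.18919.
Posterior odds = 0.14811 × 0.18919 = 0.028020, so P(H|E) = 0.028020/(1+0.028020) = 0.0273.

P(H | E) ≈ 0.0273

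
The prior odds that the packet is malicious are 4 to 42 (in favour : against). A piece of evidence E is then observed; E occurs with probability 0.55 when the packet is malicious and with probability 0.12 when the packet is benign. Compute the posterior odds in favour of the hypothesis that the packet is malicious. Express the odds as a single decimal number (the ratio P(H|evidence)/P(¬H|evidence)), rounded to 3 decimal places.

Prior odds = 4/42 = 0.095238.
Likelihood ratio for E = 0.55/0.12 = 4.5833.
Posterior odds = prior odds × LR = 0.43651.

Posterior odds ≈ 0.437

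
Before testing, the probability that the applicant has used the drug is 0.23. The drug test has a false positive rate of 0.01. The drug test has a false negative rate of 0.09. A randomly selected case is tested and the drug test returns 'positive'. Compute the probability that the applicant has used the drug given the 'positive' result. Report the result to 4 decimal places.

Let H be the event that the applicant has used the drug. P(H) = 0.23, so P(¬H) = 0.77. With E the 'positive' result, P(E|H) = 0.91 and P(E|¬H) = 0.01.
P(E) = 0.91·0.23 + 0.01·0.77 = 0.20930 + 0.0077000 = 0.21700.
By Bayes' theorem, P(H|E) = 0.20930 / 0.21700 = 0.9645.

P(H | E) ≈ 0.9645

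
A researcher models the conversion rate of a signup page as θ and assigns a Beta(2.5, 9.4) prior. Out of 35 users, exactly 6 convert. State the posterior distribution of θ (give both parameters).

Observing 6 successes and 29 failures updates Beta(2.5, 9.4) by adding the success and failure counts to the two shape parameters: α = 2.5+6 = 8.5, β = 9.4+29 = 38.4.

Posterior: Beta(8.5, 38.4)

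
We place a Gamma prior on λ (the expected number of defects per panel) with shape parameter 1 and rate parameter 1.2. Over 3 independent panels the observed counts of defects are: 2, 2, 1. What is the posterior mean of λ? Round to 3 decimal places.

Posterior mean ≈ 1.429

Total count ∑xᵢ = 5 over n = 3 panels.
Gamma is conjugate to the Poisson likelihood: posterior is Gamma(shape = 1+5 = 6, rate = 1.2+3 = 4.2).
E[λ | data] = 6/4.2 = 1.429.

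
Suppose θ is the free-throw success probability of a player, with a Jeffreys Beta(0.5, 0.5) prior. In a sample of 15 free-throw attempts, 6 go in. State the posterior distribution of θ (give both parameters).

Observing 6 successes and 9 failures updates Beta(0.5, 0.5) by adding the success and failure counts to the two shape parameters: α = 0.5+6 = 6.5, β = 0.5+9 = 9.5.

Posterior: Beta(6.5, 9.5)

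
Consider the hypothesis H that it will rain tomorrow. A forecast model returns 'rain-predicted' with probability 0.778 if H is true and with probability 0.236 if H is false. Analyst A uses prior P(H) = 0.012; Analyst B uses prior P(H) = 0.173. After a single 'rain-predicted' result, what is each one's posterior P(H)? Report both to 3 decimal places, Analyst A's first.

Analyst A: 0.038; Analyst B: 0.408

P('+'|H) = 0.778, P('+'|¬H) = 0.236.
Analyst A: numerator 0.778·0.012 = 0.0093360; evidence = 0.0093360+0.236·0.988 = 0.24250; posterior = 0.038.
Analyst B: numerator 0.778·0.173 = 0.13459; evidence = 0.13459+0.236·0.827 = 0.32977; posterior = 0.408.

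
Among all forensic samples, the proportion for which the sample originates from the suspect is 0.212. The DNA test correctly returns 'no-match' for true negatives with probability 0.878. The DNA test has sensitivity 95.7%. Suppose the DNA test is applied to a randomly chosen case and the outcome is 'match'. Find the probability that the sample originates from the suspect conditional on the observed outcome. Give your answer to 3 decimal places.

P(H | E) ≈ 0.678

Let H be the event that the sample originates from the suspect. P(H) = 0.212, so P(¬H) = 0.788. With E the 'match' result, P(E|H) = 0.957 and P(E|¬H) = 0.122.
P(E) = 0.957·0.212 + 0.122·0.788 = 0.20288 + 0.096136 = 0.29902.
By Bayes' theorem, P(H|E) = 0.20288 / 0.29902 = 0.678.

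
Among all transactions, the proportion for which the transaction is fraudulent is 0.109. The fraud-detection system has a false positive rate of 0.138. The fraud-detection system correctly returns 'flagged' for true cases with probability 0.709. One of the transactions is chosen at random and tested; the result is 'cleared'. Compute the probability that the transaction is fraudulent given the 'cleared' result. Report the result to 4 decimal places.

Let H be the event that the transaction is fraudulent. P(H) = 0.109, so P(¬H) = 0.891. With E the 'cleared' result, P(E|H) = 0.291 and P(E|¬H) = 0.862.
P(E) = 0.291·0.109 + 0.862·0.891 = 0.031719 + 0.76804 = 0.79976.
By Bayes' theorem, P(H|E) = 0.031719 / 0.79976 = 0.0397.

P(H | E) ≈ 0.0397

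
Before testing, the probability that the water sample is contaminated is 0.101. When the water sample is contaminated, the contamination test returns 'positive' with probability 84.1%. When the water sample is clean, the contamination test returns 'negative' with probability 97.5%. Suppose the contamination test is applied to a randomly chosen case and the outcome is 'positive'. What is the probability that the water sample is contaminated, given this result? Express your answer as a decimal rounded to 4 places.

P(H | E) ≈ 0.7908

Let H be the event that the water sample is contaminated. P(H) = 0.101, so P(¬H) = 0.899. With E the 'positive' result, P(E|H) = 0.841 and P(E|¬H) = 0.025.
P(E) = 0.841·0.101 + 0.025·0.899 = 0.084941 + 0.022475 = 0.10742.
By Bayes' theorem, P(H|E) = 0.084941 / 0.10742 = 0.7908.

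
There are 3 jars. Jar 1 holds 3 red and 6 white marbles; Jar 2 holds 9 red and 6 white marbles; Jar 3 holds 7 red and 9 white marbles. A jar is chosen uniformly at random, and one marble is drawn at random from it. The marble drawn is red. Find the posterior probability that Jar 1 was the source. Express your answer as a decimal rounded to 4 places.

Tabulate prior·likelihood by source: [1] prior 0.333333, lik 0.3333, product 0.1111; [2] prior 0.333333, lik 0.6, product 0.2000; [3] prior 0.333333, lik 0.4375, product 0.1458.
Normalizing constant = 0.45694; the posterior for Jar 1 is its product over the sum, 0.1111/0.45694 = 0.2432.

Posterior probability ≈ 0.2432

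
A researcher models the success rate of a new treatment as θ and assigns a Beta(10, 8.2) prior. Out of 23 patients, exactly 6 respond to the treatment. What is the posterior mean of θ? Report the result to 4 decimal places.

The binomial likelihood is conjugate to the Beta prior: with 6 successes and 17 failures, the posterior is Beta(10+6, 8.2+17) = Beta(16, 25.2).
E[θ | data] = 16/(16+25.2) = 0.3883.

Posterior mean ≈ 0.3883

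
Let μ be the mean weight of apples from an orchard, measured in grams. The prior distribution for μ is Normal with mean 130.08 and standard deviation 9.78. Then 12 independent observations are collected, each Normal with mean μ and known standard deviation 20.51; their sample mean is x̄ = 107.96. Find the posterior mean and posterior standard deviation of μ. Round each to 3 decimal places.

Prior precision 1/τ₀² = 1/9.78² = 0.0104550; data precision n/σ² = 12/20.51² = 0.0285266.
Posterior precision = 0.0104550 + 0.0285266 = 0.0389816, giving posterior SD = 1/√0.0389816 = 5.065.
Posterior mean = (0.0104550·130.08 + 0.0285266·107.96) / 0.0389816 = 113.893.

Posterior mean ≈ 113.893; posterior SD ≈ 5.065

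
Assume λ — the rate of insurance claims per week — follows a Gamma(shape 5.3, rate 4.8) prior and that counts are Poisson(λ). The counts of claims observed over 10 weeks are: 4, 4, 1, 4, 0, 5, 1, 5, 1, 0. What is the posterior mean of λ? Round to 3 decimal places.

Posterior mean ≈ 2.047

The Poisson likelihood adds the total count to the shape and the number of exposure periods to the rate. Here ∑xᵢ = 25 and n = 10, so shape 5.3→30.3 and rate 4.8→14.8.
Posterior mean = shape/rate = 30.3/14.8 = 2.047.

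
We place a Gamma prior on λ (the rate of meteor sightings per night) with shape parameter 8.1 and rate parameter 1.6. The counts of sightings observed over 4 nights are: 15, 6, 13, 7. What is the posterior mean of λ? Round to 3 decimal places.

Posterior mean ≈ 8.768

The Poisson likelihood adds the total count to the shape and the number of exposure periods to the rate. Here ∑xᵢ = 41 and n = 4, so shape 8.1→49.1 and rate 1.6→5.6.
E[λ | data] = 49.1/5.6 = 8.768.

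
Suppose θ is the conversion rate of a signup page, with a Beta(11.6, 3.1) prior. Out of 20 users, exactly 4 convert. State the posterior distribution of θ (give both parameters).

Observing 4 successes and 16 failures updates Beta(11.6, 3.1) by adding the success and failure counts to the two shape parameters: α = 11.6+4 = 15.6, β = 3.1+16 = 19.1.

Posterior: Beta(15.6, 19.1)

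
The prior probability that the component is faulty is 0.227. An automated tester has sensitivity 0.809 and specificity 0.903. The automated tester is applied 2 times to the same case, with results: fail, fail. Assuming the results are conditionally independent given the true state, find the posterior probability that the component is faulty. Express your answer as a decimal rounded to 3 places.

With H the event that the component is faulty, the joint likelihood of the observed sequence is P(data|H) = 0.809·0.809 = 0.65448 and P(data|¬H) = 0.097·0.097 = 0.0094090.
Bayes: P(H|data) = 0.227·0.65448 / (0.227·0.65448 + 0.773·0.0094090) = 0.14857/0.15584 = 0.9533.

Posterior P(H) ≈ 0.953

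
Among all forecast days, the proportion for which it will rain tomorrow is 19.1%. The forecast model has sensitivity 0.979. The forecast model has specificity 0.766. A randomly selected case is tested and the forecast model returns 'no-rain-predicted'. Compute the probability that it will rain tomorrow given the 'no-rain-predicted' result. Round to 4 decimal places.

P(H | E) ≈ 0.0064

Let H be the event that it will rain tomorrow. P(H) = 0.191, so P(¬H) = 0.809. With E the 'no-rain-predicted' result, P(E|H) = 0.021 and P(E|¬H) = 0.766.
P(E) = 0.021·0.191 + 0.766·0.809 = 0.0040110 + 0.61969 = 0.62370.
By Bayes' theorem, P(H|E) = 0.0040110 / 0.62370 = 0.0064.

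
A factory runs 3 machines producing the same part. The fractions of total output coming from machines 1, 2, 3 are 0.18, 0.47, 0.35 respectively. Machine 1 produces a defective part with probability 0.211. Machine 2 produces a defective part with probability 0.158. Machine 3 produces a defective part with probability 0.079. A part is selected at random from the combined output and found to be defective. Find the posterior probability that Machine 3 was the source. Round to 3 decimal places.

Posterior probability ≈ 0.198

P(defective|M1) = 0.211; P(defective|M2) = 0.158; P(defective|M3) = 0.079.
Prior × likelihood for each source: 0.18·0.211=0.03798, 0.47·0.158=0.07426, 0.35·0.079=0.02765. Summing gives P(defective) = 0.13989.
P(Machine 3 | defective) = 0.02765 / 0.13989 = 0.198.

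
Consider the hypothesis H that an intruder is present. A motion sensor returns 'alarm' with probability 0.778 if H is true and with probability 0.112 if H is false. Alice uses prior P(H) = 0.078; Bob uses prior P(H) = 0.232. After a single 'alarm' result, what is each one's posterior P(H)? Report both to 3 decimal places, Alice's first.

P('+'|H) = 0.778, P('+'|¬H) = 0.112.
Alice: numerator 0.778·0.078 = 0.060684; evidence = 0.060684+0.112·0.922 = 0.16395; posterior = 0.370.
Bob: numerator 0.778·0.232 = 0.18050; evidence = 0.18050+0.112·0.768 = 0.26651; posterior = 0.677.

Alice: 0.370; Bob: 0.677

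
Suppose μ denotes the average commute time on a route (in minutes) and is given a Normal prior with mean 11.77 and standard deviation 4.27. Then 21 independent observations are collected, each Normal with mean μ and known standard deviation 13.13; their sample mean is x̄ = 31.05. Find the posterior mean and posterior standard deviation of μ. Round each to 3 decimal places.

With known σ, the Normal prior is conjugate. Weight on the data is w = (n/σ²)/(n/σ² + 1/τ₀²) = 0.121812/(0.121812+0.0548459) = 0.68954.
Posterior mean = w·x̄ + (1−w)·μ₀ = 0.68954·31.05 + 0.31046·11.77 = 25.064. Posterior variance = 1/(0.121812+0.0548459) = 5.66066, so SD = 2.379.

Posterior mean ≈ 25.064; posterior SD ≈ 2.379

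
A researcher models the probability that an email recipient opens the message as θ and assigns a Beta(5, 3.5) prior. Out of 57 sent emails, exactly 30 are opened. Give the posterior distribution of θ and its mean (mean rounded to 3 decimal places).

Posterior: Beta(35, 30.5); mean ≈ 0.534

The binomial likelihood is conjugate to the Beta prior: with 30 successes and 27 failures, the posterior is Beta(5+30, 3.5+27) = Beta(35, 30.5).
E[θ | data] = 35/(35+30.5) = 0.534.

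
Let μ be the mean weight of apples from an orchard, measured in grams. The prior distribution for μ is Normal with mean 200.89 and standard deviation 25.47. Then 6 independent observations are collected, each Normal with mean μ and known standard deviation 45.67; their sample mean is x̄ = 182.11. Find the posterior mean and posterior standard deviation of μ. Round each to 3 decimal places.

With known σ, the Normal prior is conjugate. Weight on the data is w = (n/σ²)/(n/σ² + 1/τ₀²) = 0.00287666/(0.00287666+0.00154149) = 0.65110.
Posterior mean = w·x̄ + (1−w)·μ₀ = 0.65110·182.11 + 0.34890·200.89 = 188.662. Posterior variance = 1/(0.00287666+0.00154149) = 226.339, so SD = 15.045.

Posterior mean ≈ 188.662; posterior SD ≈ 15.045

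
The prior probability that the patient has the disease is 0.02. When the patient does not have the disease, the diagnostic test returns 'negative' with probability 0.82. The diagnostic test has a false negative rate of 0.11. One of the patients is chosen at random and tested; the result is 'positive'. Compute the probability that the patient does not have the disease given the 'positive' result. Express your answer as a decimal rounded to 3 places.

Write H for 'the patient has the disease'. Prior odds H:¬H = 0.02/0.98 = 0.020408. For the 'positive' outcome, the likelihood ratio is 0.89/0.18 = 4.9444.
Posterior odds = 0.020408 × 4.9444 = 0.10091, so P(H|E) = 0.10091/(1+0.10091) = 0.092. Then P(¬H|E) = 1 − 0.092 = 0.908.

P(¬H | E) ≈ 0.908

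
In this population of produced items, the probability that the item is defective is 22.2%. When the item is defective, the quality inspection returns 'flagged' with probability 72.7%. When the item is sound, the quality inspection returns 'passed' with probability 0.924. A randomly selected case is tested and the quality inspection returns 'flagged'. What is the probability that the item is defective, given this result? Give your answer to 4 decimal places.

Write H for 'the item is defective'. Prior odds H:¬H = 0.222/0.778 = 0.28535. For the 'flagged' outcome, the likelihood ratio is 0.727/0.076 = 9.5658.
Posterior odds = 0.28535 × 9.5658 = 2.7296, so P(H|E) = 2.7296/(1+2.7296) = 0.7319.

P(H | E) ≈ 0.7319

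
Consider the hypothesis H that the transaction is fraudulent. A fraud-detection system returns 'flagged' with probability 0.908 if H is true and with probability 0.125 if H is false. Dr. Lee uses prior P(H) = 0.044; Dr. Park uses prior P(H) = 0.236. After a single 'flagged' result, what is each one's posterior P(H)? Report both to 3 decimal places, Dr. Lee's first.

Dr. Lee: 0.251; Dr. Park: 0.692

The likelihood ratio for a 'flagged' result is 0.908/0.125 = 7.2640.
Dr. Lee: prior odds 0.044/0.956 = 0.046025; posterior odds 0.33433; posterior probability 0.251.
Dr. Park: prior odds 0.236/0.764 = 0.30890; posterior odds 2.2439; posterior probability 0.692.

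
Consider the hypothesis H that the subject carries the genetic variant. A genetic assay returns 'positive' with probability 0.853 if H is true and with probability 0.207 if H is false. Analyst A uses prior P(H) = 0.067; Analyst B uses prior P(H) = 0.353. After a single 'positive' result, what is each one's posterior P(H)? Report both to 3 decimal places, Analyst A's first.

P('+'|H) = 0.853, P('+'|¬H) = 0.207.
Analyst A: numerator 0.853·0.067 = 0.057151; evidence = 0.057151+0.207·0.933 = 0.25028; posterior = 0.228.
Analyst B: numerator 0.853·0.353 = 0.30111; evidence = 0.30111+0.207·0.647 = 0.43504; posterior = 0.692.

Analyst A: 0.228; Analyst B: 0.692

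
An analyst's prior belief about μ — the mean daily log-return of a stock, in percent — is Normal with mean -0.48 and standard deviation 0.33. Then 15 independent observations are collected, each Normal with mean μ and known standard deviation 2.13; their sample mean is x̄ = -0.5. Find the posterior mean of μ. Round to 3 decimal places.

Posterior mean ≈ -0.485

With known σ, the Normal prior is conjugate. Weight on the data is w = (n/σ²)/(n/σ² + 1/τ₀²) = 3.30622/(3.30622+9.18274) = 0.26473.
Posterior mean = w·x̄ + (1−w)·μ₀ = 0.26473·-0.5 + 0.73527·-0.48 = -0.485.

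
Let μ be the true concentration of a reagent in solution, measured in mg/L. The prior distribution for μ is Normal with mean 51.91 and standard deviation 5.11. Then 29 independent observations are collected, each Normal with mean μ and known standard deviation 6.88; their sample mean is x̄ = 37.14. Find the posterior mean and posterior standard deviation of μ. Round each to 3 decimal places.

Prior precision 1/τ₀² = 1/5.11² = 0.0382964; data precision n/σ² = 29/6.88² = 0.612662.
Posterior precision = 0.0382964 + 0.612662 = 0.650959, giving posterior SD = 1/√0.650959 = 1.239.
Posterior mean = (0.0382964·51.91 + 0.612662·37.14) / 0.650959 = 38.009.

Posterior mean ≈ 38.009; posterior SD ≈ 1.239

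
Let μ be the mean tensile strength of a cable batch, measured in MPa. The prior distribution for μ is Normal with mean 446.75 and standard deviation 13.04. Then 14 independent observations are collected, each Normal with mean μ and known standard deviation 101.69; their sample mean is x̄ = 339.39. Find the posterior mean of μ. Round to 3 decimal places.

Prior precision 1/τ₀² = 1/13.04² = 0.00588091; data precision n/σ² = 14/101.69² = 0.00135385.
Posterior precision = 0.00588091 + 0.00135385 = 0.00723477.
Posterior mean = (0.00588091·446.75 + 0.00135385·339.39) / 0.00723477 = 426.660.

Posterior mean ≈ 426.660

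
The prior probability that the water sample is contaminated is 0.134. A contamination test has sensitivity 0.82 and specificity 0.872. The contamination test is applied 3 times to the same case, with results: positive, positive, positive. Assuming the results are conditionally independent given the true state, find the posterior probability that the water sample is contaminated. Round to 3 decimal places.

Let H be the event that the water sample is contaminated; start with P(H) = 0.134. P('positive'|H) = 0.82, P('positive'|¬H) = 0.128.
Update on result 1 ('positive'): P(H) ← 0.82·0.1340 / (0.82·0.1340 + 0.128·0.8660) = 0.10988/0.22073 = 0.4978.
Update on result 2 ('positive'): P(H) ← 0.82·0.4978 / (0.82·0.4978 + 0.128·0.5022) = 0.40820/0.47248 = 0.8640.
Update on result 3 ('positive'): P(H) ← 0.82·0.8640 / (0.82·0.8640 + 0.128·0.1360) = 0.70844/0.72585 = 0.9760.

Posterior P(H) ≈ 0.976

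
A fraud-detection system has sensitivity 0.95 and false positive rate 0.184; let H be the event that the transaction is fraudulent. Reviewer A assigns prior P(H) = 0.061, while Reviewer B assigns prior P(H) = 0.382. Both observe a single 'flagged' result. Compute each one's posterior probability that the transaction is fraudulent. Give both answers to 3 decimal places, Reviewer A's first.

The likelihood ratio for a 'flagged' result is 0.95/0.184 = 5.1630.
Reviewer A: prior odds 0.061/0.939 = 0.064963; posterior odds 0.33541; posterior probability 0.251.
Reviewer B: prior odds 0.382/0.618 = 0.61812; posterior odds 3.1914; posterior probability 0.761.

Reviewer A: 0.251; Reviewer B: 0.761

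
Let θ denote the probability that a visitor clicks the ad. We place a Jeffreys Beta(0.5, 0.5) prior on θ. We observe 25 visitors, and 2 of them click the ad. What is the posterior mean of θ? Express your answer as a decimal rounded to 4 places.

Posterior mean ≈ 0.0962

Observing 2 successes and 23 failures updates Beta(0.5, 0.5) by adding the success and failure counts to the two shape parameters: α = 0.5+2 = 2.5, β = 0.5+23 = 23.5.
E[θ | data] = 2.5/(2.5+23.5) = 0.0962.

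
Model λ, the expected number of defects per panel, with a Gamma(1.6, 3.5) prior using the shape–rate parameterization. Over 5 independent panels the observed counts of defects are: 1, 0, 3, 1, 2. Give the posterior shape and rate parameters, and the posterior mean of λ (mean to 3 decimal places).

Total count ∑xᵢ = 7 over n = 5 panels.
Gamma is conjugate to the Poisson likelihood: posterior is Gamma(shape = 1.6+7 = 8.6, rate = 3.5+5 = 8.5).
Posterior mean = shape/rate = 8.6/8.5 = 1.012.

Posterior: Gamma(shape=8.6, rate=8.5); mean ≈ 1.012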